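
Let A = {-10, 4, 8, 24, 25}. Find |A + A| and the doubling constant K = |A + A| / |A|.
K = |A + A| / |A| = 15/5 = 3

Enumerate A + A = {a + b : a, b ∈ A}. With |A| = 5, there are |A|^2 = 25 ordered sum pairs; collecting distinct values, A + A = {-20, -6, -2, 8, 12, 14, 15, 16, 28, 29, 32, 33, 48, 49, 50}, so |A + A| = 15. Thus K = 15/5 = 3. For comparison, the minimum possible |A + A| over all 5-element sets is 2·5 − 1 = 9 (so min K = 9/5), attained only by arithmetic progressions.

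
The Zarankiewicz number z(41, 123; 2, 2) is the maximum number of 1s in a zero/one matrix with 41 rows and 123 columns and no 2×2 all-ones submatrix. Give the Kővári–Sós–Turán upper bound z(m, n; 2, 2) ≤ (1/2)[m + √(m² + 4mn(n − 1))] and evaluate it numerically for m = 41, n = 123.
z(41, 123; 2, 2) ≤ (1/2)[41 + √(41² + 4·41·123·122)] = (1/2)[41 + √2462665] = 805.144

Kővári–Sós–Turán: let r_1, ..., r_41 be the row sums and z = Σ r_i the total number of 1s. Each pair of columns can share at most one row with both entries 1 (else a 2×2 all-ones block appears), so Σ_i C(r_i, 2) ≤ C(123, 2) = 7503. By convexity Σ_i C(r_i, 2) ≥ 41·C(z/41, 2) = z(z − 41)/(2·41), giving z² − 41z − 41·123·122 ≤ 0 and hence z ≤ (1/2)[41 + √(1681 + 4·615246)] = (1/2)[41 + √2462665] ≈ (1/2)(41 + 1569.2881) = 805.144.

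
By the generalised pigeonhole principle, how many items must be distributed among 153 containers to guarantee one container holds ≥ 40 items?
n = (40 − 1)·153 + 1 = 5968

By the generalised pigeonhole principle, to guarantee some box contains ≥ r objects we need more than (r − 1) · k objects total. Threshold: n = (r − 1) · k + 1. With r = 40 and k = 153: n = 39 · 153 + 1 = 5967 + 1 = 5968. For n = 5967 = 39 · 153, we can put exactly 39 objects in every box, avoiding 40 in any single one — so 5968 is tight.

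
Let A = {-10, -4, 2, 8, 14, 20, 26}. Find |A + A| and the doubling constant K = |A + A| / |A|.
K = |A + A| / |A| = 13/7

Enumerate A + A = {a + b : a, b ∈ A}. With |A| = 7, there are |A|^2 = 49 ordered sum pairs; collecting distinct values, A + A = {-20, -14, -8, -2, 4, 10, 16, 22, 28, 34, 40, 46, 52}, so |A + A| = 13. Thus K = 13/7. Here |A + A| = 2|A| − 1 = 13, the minimum possible — so K = 13/7 is minimal, which holds iff A is an arithmetic progression.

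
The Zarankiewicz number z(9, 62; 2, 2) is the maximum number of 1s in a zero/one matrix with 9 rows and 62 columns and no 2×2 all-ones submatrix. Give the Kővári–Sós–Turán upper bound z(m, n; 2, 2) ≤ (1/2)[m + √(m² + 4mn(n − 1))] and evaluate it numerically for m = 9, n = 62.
z(9, 62; 2, 2) ≤ (1/2)[9 + √(9² + 4·9·62·61)] = (1/2)[9 + √136233] = 189.0488

Kővári–Sós–Turán: let r_1, ..., r_9 be the row sums and z = Σ r_i the total number of 1s. Each pair of columns can share at most one row with both entries 1 (else a 2×2 all-ones block appears), so Σ_i C(r_i, 2) ≤ C(62, 2) = 1891. By convexity Σ_i C(r_i, 2) ≥ 9·C(z/9, 2) = z(z − 9)/(2·9), giving z² − 9z − 9·62·61 ≤ 0 and hence z ≤ (1/2)[9 + √(81 + 4·34038)] = (1/2)[9 + √136233] ≈ (1/2)(9 + 369.0975) = 189.0488.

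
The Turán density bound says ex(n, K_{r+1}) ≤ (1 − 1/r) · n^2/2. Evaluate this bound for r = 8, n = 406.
Turán density bound = (7/8) · 406^2/2 = 288463/4 ≈ 72115.75

Turán's theorem: ex(n, K_{r+1}) is achieved by the complete r-partite Turán graph T(n, r) with parts as balanced as possible, and is at most (1 − 1/r) · n^2/2. For r = 8, n = 406: the density bound is (7/8) · 164836/2 = 288463/4 ≈ 72115.75. The integer-valued extremum is e(T(406, 8)) = 72115, which is strictly less than the density bound 288463/4 since 8 ∤ 406 (the parts of T(406, 8) cannot all be equal).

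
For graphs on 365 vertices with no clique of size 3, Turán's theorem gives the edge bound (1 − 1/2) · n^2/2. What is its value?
Turán density bound = (1/2) · 365^2/2 = 133225/4 ≈ 33306.25

Turán's theorem: ex(n, K_{r+1}) is achieved by the complete r-partite Turán graph T(n, r) with parts as balanced as possible, and is at most (1 − 1/r) · n^2/2. For r = 2, n = 365: the density bound is (1/2) · 133225/2 = 133225/4 ≈ 33306.25. The integer-valued extremum is e(T(365, 2)) = 33306, which is strictly less than the density bound 133225/4 since 2 ∤ 365 (the parts of T(365, 2) cannot all be equal).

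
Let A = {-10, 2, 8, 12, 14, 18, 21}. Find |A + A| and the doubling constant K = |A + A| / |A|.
K = |A + A| / |A| = 24/7

Enumerate A + A = {a + b : a, b ∈ A}. With |A| = 7, there are |A|^2 = 49 ordered sum pairs; collecting distinct values, A + A = {-20, -8, -2, 2, 4, 8, 10, 11, 14, 16, 20, 22, 23, 24, 26, 28, 29, 30, 32, 33, 35, 36, 39, 42}, so |A + A| = 24. Thus K = 24/7. For comparison, the minimum possible |A + A| over all 7-element sets is 2·7 − 1 = 13 (so min K = 13/7), attained only by arithmetic progressions.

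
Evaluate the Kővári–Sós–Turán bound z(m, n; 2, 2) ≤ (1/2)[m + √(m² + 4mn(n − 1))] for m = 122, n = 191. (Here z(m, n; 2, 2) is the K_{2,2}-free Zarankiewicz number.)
z(122, 191; 2, 2) ≤ (1/2)[122 + √(122² + 4·122·191·190)] = (1/2)[122 + √17724404] = 2166.0181

Kővári–Sós–Turán: let r_1, ..., r_122 be the row sums and z = Σ r_i the total number of 1s. Each pair of columns can share at most one row with both entries 1 (else a 2×2 all-ones block appears), so Σ_i C(r_i, 2) ≤ C(191, 2) = 18145. By convexity Σ_i C(r_i, 2) ≥ 122·C(z/122, 2) = z(z − 122)/(2·122), giving z² − 122z − 122·191·190 ≤ 0 and hence z ≤ (1/2)[122 + √(14884 + 4·4427380)] = (1/2)[122 + √17724404] ≈ (1/2)(122 + 4210.0361) = 2166.0181.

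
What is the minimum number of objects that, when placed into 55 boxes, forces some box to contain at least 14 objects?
n = (14 − 1)·55 + 1 = 716

By the generalised pigeonhole principle, to guarantee some box contains ≥ r objects we need more than (r − 1) · k objects total. Threshold: n = (r − 1) · k + 1. With r = 14 and k = 55: n = 13 · 55 + 1 = 715 + 1 = 716. For n = 715 = 13 · 55, we can put exactly 13 objects in every box, avoiding 14 in any single one — so 716 is tight.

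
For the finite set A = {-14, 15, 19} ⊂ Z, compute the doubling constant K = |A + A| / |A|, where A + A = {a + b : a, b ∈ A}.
K = |A + A| / |A| = 6/3 = 2

Enumerate A + A = {a + b : a, b ∈ A}. With |A| = 3, there are |A|^2 = 9 ordered sum pairs; collecting distinct values, A + A = {-28, 1, 5, 30, 34, 38}, so |A + A| = 6. Thus K = 6/3 = 2. For comparison, the minimum possible |A + A| over all 3-element sets is 2·3 − 1 = 5 (so min K = 5/3), attained only by arithmetic progressions.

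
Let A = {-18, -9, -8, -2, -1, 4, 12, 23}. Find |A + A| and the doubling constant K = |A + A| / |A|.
K = |A + A| / |A| = 33/8

Enumerate A + A = {a + b : a, b ∈ A}. With |A| = 8, there are |A|^2 = 64 ordered sum pairs; collecting distinct values, A + A = {-36, -27, -26, -20, -19, -18, -17, -16, -14, -11, -10, -9, -6, -5, -4, -3, -2, 2, 3, 4, 5, 8, 10, 11, 14, 15, 16, 21, 22, 24, 27, 35, 46}, so |A + A| = 33. Thus K = 33/8. For comparison, the minimum possible |A + A| over all 8-element sets is 2·8 − 1 = 15 (so min K = 15/8), attained only by arithmetic progressions.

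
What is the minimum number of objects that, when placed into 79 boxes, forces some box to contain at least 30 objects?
n = (30 − 1)·79 + 1 = 2292

By the generalised pigeonhole principle, to guarantee some box contains ≥ r objects we need more than (r − 1) · k objects total. Threshold: n = (r − 1) · k + 1. With r = 30 and k = 79: n = 29 · 79 + 1 = 2291 + 1 = 2292. For n = 2291 = 29 · 79, we can put exactly 29 objects in every box, avoiding 30 in any single one — so 2292 is tight.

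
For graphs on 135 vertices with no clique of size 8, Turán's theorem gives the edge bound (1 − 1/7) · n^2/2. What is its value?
Turán density bound = (6/7) · 135^2/2 = 54675/7 ≈ 7810.7143

Turán's theorem: ex(n, K_{r+1}) is achieved by the complete r-partite Turán graph T(n, r) with parts as balanced as possible, and is at most (1 − 1/r) · n^2/2. For r = 7, n = 135: the density bound is (6/7) · 18225/2 = 54675/7 ≈ 7810.7143. The integer-valued extremum is e(T(135, 7)) = 7810, which is strictly less than the density bound 54675/7 since 7 ∤ 135 (the parts of T(135, 7) cannot all be equal).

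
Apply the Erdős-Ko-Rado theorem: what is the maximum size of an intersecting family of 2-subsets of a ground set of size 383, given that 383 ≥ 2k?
max |F| = C(382, 1) = 382

Erdős-Ko-Rado (1961): when n ≥ 2k, max |F| = C(n−1, k−1). The bound is attained by the star {A : i ∈ A} for any fixed i ∈ [n]. Here C(383−1, 2−1) = C(382, 1) = 382.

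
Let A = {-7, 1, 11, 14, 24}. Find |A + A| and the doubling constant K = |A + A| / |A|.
K = |A + A| / |A| = 14/5

Enumerate A + A = {a + b : a, b ∈ A}. With |A| = 5, there are |A|^2 = 25 ordered sum pairs; collecting distinct values, A + A = {-14, -6, 2, 4, 7, 12, 15, 17, 22, 25, 28, 35, 38, 48}, so |A + A| = 14. Thus K = 14/5. For comparison, the minimum possible |A + A| over all 5-element sets is 2·5 − 1 = 9 (so min K = 9/5), attained only by arithmetic progressions.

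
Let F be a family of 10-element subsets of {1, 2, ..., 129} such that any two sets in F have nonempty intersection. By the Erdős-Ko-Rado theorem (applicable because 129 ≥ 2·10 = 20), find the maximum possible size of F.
max |F| = C(128, 9) = 19062702032000

Erdős-Ko-Rado (1961): when n ≥ 2k, max |F| = C(n−1, k−1). The bound is attained by the star {A : i ∈ A} for any fixed i ∈ [n]. Here C(129−1, 10−1) = C(128, 9) = 19062702032000.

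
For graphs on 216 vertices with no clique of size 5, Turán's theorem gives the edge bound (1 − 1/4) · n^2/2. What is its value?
Turán density bound = (3/4) · 216^2/2 = 17496

Turán's theorem: ex(n, K_{r+1}) is achieved by the complete r-partite Turán graph T(n, r) with parts as balanced as possible, and is at most (1 − 1/r) · n^2/2. For r = 4, n = 216: the density bound is (3/4) · 46656/2 = 17496. Since 4 ∣ 216, the Turán graph T(216, 4) has parts of equal size 54, and its edge count e(T(216, 4)) = 17496 attains the density bound exactly.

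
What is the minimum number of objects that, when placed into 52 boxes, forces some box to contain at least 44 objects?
n = (44 − 1)·52 + 1 = 2237

By the generalised pigeonhole principle, to guarantee some box contains ≥ r objects we need more than (r − 1) · k objects total. Threshold: n = (r − 1) · k + 1. With r = 44 and k = 52: n = 43 · 52 + 1 = 2236 + 1 = 2237. For n = 2236 = 43 · 52, we can put exactly 43 objects in every box, avoiding 44 in any single one — so 2237 is tight.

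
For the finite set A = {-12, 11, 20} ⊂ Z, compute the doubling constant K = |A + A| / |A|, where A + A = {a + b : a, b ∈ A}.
K = |A + A| / |A| = 6/3 = 2

Enumerate A + A = {a + b : a, b ∈ A}. With |A| = 3, there are |A|^2 = 9 ordered sum pairs; collecting distinct values, A + A = {-24, -1, 8, 22, 31, 40}, so |A + A| = 6. Thus K = 6/3 = 2. For comparison, the minimum possible |A + A| over all 3-element sets is 2·3 − 1 = 5 (so min K = 5/3), attained only by arithmetic progressions.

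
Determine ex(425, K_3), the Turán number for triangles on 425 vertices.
ex(425, K_3) = ⌊425^2/4⌋ = 45156

Mantel (1907): a triangle-free graph on n vertices has at most ⌊n^2/4⌋ edges, with equality for the complete bipartite graph K_{⌊n/2⌋, ⌈n/2⌉}. For n = 425: ⌊425^2/4⌋ = ⌊180625/4⌋ = 45156. The extremal graph is K_{212, 213}, which has 212·213 = 45156 edges.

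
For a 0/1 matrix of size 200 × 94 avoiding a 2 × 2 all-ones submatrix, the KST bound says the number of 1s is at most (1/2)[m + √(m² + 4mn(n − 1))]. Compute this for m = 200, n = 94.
z(200, 94; 2, 2) ≤ (1/2)[200 + √(200² + 4·200·94·93)] = (1/2)[200 + √7033600] = 1426.0468

Kővári–Sós–Turán: let r_1, ..., r_200 be the row sums and z = Σ r_i the total number of 1s. Each pair of columns can share at most one row with both entries 1 (else a 2×2 all-ones block appears), so Σ_i C(r_i, 2) ≤ C(94, 2) = 4371. By convexity Σ_i C(r_i, 2) ≥ 200·C(z/200, 2) = z(z − 200)/(2·200), giving z² − 200z − 200·94·93 ≤ 0 and hence z ≤ (1/2)[200 + √(40000 + 4·1748400)] = (1/2)[200 + √7033600] ≈ (1/2)(200 + 2652.0935) = 1426.0468.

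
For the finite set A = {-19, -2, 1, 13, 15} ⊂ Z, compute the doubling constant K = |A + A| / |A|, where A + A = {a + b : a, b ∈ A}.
K = |A + A| / |A| = 14/5

Enumerate A + A = {a + b : a, b ∈ A}. With |A| = 5, there are |A|^2 = 25 ordered sum pairs; collecting distinct values, A + A = {-38, -21, -18, -6, -4, -1, 2, 11, 13, 14, 16, 26, 28, 30}, so |A + A| = 14. Thus K = 14/5. For comparison, the minimum possible |A + A| over all 5-element sets is 2·5 − 1 = 9 (so min K = 9/5), attained only by arithmetic progressions.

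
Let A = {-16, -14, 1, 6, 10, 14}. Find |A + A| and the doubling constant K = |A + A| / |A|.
K = |A + A| / |A| = 20/6 = 10/3

Enumerate A + A = {a + b : a, b ∈ A}. With |A| = 6, there are |A|^2 = 36 ordered sum pairs; collecting distinct values, A + A = {-32, -30, -28, -15, -13, -10, -8, -6, -4, -2, 0, 2, 7, 11, 12, 15, 16, 20, 24, 28}, so |A + A| = 20. Thus K = 20/6 = 10/3. For comparison, the minimum possible |A + A| over all 6-element sets is 2·6 − 1 = 11 (so min K = 11/6), attained only by arithmetic progressions.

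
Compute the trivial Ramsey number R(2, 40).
R(2, 40) = 40

R(2, k) = k for all k ≥ 2: in a 2-colouring of K_k, either some edge is red (a red K_2) or all edges are blue (a blue K_k). And K_{39} coloured all-blue has no blue K_40, so R(2, 40) > 39. Hence R(2, 40) = 40.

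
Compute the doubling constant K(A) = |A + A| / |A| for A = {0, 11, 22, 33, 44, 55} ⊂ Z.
K = |A + A| / |A| = 11/6

Enumerate A + A = {a + b : a, b ∈ A}. With |A| = 6, there are |A|^2 = 36 ordered sum pairs; collecting distinct values, A + A = {0, 11, 22, 33, 44, 55, 66, 77, 88, 99, 110}, so |A + A| = 11. Thus K = 11/6. Here |A + A| = 2|A| − 1 = 11, the minimum possible — so K = 11/6 is minimal, which holds iff A is an arithmetic progression.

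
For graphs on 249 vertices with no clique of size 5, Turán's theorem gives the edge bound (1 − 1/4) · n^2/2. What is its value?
Turán density bound = (3/4) · 249^2/2 = 186003/8 ≈ 23250.375

Turán's theorem: ex(n, K_{r+1}) is achieved by the complete r-partite Turán graph T(n, r) with parts as balanced as possible, and is at most (1 − 1/r) · n^2/2. For r = 4, n = 249: the density bound is (3/4) · 62001/2 = 186003/8 ≈ 23250.375. The integer-valued extremum is e(T(249, 4)) = 23250, which is strictly less than the density bound 186003/8 since 4 ∤ 249 (the parts of T(249, 4) cannot all be equal).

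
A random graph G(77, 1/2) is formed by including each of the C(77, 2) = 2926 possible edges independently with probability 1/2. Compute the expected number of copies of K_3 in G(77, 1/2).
E[# K_3] = C(77, 3) · (1/2)^C(3, 2) = 73150 / 2^3 = 36575/4 = 9143.75

For each 3-subset S of vertices (there are C(77, 3) = 73150 such S), let X_S = 1 if S induces a K_3 (all C(3, 2) = 3 edges present). Then P(X_S = 1) = (1/2)^3 = 1/8. By linearity of expectation, E[# K_3] = C(77, 3) · (1/2)^3 = 73150 / 8 = 36575/4 = 9143.75.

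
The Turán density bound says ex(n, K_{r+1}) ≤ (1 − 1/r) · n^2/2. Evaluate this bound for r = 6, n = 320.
Turán density bound = (5/6) · 320^2/2 = 128000/3 ≈ 42666.6667

Turán's theorem: ex(n, K_{r+1}) is achieved by the complete r-partite Turán graph T(n, r) with parts as balanced as possible, and is at most (1 − 1/r) · n^2/2. For r = 6, n = 320: the density bound is (5/6) · 102400/2 = 128000/3 ≈ 42666.6667. The integer-valued extremum is e(T(320, 6)) = 42666, which is strictly less than the density bound 128000/3 since 6 ∤ 320 (the parts of T(320, 6) cannot all be equal).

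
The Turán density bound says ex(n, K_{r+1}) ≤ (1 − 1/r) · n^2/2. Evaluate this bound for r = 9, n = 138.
Turán density bound = (8/9) · 138^2/2 = 8464

Turán's theorem: ex(n, K_{r+1}) is achieved by the complete r-partite Turán graph T(n, r) with parts as balanced as possible, and is at most (1 − 1/r) · n^2/2. For r = 9, n = 138: the density bound is (8/9) · 19044/2 = 8464. The integer-valued extremum is e(T(138, 9)) = 8463, which is strictly less than the density bound 8464 since 9 ∤ 138 (the parts of T(138, 9) cannot all be equal).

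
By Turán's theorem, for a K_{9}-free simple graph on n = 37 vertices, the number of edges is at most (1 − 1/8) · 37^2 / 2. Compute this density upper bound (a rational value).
Turán density bound = (7/8) · 37^2/2 = 9583/16 ≈ 598.9375

Turán's theorem: ex(n, K_{r+1}) is achieved by the complete r-partite Turán graph T(n, r) with parts as balanced as possible, and is at most (1 − 1/r) · n^2/2. For r = 8, n = 37: the density bound is (7/8) · 1369/2 = 9583/16 ≈ 598.9375. The integer-valued extremum is e(T(37, 8)) = 598, which is strictly less than the density bound 9583/16 since 8 ∤ 37 (the parts of T(37, 8) cannot all be equal).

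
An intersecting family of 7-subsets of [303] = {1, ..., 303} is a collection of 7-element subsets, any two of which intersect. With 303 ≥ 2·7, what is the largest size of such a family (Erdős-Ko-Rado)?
max |F| = C(302, 6) = 1002319312995

The Erdős-Ko-Rado theorem states: for n ≥ 2k, an intersecting family of k-subsets of an n-element set has size at most C(n − 1, k − 1), with equality for 'star' families {A ⊆ [n] : |A| = k, i ∈ A} (fix an element i). For n = 303, k = 7: C(302, 6) = 1002319312995.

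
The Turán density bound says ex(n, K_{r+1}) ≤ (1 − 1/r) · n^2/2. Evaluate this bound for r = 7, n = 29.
Turán density bound = (6/7) · 29^2/2 = 2523/7 ≈ 360.4286

Turán's theorem: ex(n, K_{r+1}) is achieved by the complete r-partite Turán graph T(n, r) with parts as balanced as possible, and is at most (1 − 1/r) · n^2/2. For r = 7, n = 29: the density bound is (6/7) · 841/2 = 2523/7 ≈ 360.4286. The integer-valued extremum is e(T(29, 7)) = 360, which is strictly less than the density bound 2523/7 since 7 ∤ 29 (the parts of T(29, 7) cannot all be equal).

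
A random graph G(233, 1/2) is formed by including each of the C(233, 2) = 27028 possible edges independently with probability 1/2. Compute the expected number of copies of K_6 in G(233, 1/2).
E[# K_6] = C(233, 6) · (1/2)^C(6, 2) = 208267524388 / 2^15 = 52066881097/8192 ≈ 6355820.446411

For each 6-subset S of vertices (there are C(233, 6) = 208267524388 such S), let X_S = 1 if S induces a K_6 (all C(6, 2) = 15 edges present). Then P(X_S = 1) = (1/2)^15 = 1/32768. By linearity of expectation, E[# K_6] = C(233, 6) · (1/2)^15 = 208267524388 / 32768 = 52066881097/8192 ≈ 6355820.446411.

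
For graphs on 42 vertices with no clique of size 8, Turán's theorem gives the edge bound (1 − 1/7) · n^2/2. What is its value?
Turán density bound = (6/7) · 42^2/2 = 756

Turán's theorem: ex(n, K_{r+1}) is achieved by the complete r-partite Turán graph T(n, r) with parts as balanced as possible, and is at most (1 − 1/r) · n^2/2. For r = 7, n = 42: the density bound is (6/7) · 1764/2 = 756. Since 7 ∣ 42, the Turán graph T(42, 7) has parts of equal size 6, and its edge count e(T(42, 7)) = 756 attains the density bound exactly.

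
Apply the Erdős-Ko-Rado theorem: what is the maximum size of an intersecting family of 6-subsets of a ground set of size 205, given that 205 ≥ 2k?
max |F| = C(204, 5) = 2802350040

Erdős-Ko-Rado (1961): when n ≥ 2k, max |F| = C(n−1, k−1). The bound is attained by the star {A : i ∈ A} for any fixed i ∈ [n]. Here C(205−1, 6−1) = C(204, 5) = 2802350040.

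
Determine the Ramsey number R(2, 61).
R(2, 61) = 61

R(2, k) = k for all k ≥ 2: in a 2-colouring of K_k, either some edge is red (a red K_2) or all edges are blue (a blue K_k). And K_{60} coloured all-blue has no blue K_61, so R(2, 61) > 60. Hence R(2, 61) = 61.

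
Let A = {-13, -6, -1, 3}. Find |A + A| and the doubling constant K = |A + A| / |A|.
K = |A + A| / |A| = 10/4 = 5/2

Enumerate A + A = {a + b : a, b ∈ A}. With |A| = 4, there are |A|^2 = 16 ordered sum pairs; collecting distinct values, A + A = {-26, -19, -14, -12, -10, -7, -3, -2, 2, 6}, so |A + A| = 10. Thus K = 10/4 = 5/2. For comparison, the minimum possible |A + A| over all 4-element sets is 2·4 − 1 = 7 (so min K = 7/4), attained only by arithmetic progressions.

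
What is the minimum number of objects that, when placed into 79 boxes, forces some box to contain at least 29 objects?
n = (29 − 1)·79 + 1 = 2213

By the generalised pigeonhole principle, to guarantee some box contains ≥ r objects we need more than (r − 1) · k objects total. Threshold: n = (r − 1) · k + 1. With r = 29 and k = 79: n = 28 · 79 + 1 = 2212 + 1 = 2213. For n = 2212 = 28 · 79, we can put exactly 28 objects in every box, avoiding 29 in any single one — so 2213 is tight.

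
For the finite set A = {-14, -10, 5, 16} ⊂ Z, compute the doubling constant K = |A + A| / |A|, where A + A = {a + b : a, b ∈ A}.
K = |A + A| / |A| = 10/4 = 5/2

Enumerate A + A = {a + b : a, b ∈ A}. With |A| = 4, there are |A|^2 = 16 ordered sum pairs; collecting distinct values, A + A = {-28, -24, -20, -9, -5, 2, 6, 10, 21, 32}, so |A + A| = 10. Thus K = 10/4 = 5/2. For comparison, the minimum possible |A + A| over all 4-element sets is 2·4 − 1 = 7 (so min K = 7/4), attained only by arithmetic progressions.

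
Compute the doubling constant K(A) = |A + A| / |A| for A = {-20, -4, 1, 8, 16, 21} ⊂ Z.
K = |A + A| / |A| = 20/6 = 10/3

Enumerate A + A = {a + b : a, b ∈ A}. With |A| = 6, there are |A|^2 = 36 ordered sum pairs; collecting distinct values, A + A = {-40, -24, -19, -12, -8, -4, -3, 1, 2, 4, 9, 12, 16, 17, 22, 24, 29, 32, 37, 42}, so |A + A| = 20. Thus K = 20/6 = 10/3. For comparison, the minimum possible |A + A| over all 6-element sets is 2·6 − 1 = 11 (so min K = 11/6), attained only by arithmetic progressions.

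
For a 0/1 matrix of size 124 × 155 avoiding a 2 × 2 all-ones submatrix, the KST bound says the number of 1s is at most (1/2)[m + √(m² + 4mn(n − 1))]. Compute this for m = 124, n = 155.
z(124, 155; 2, 2) ≤ (1/2)[124 + √(124² + 4·124·155·154)] = (1/2)[124 + √11854896] = 1783.547

Kővári–Sós–Turán: let r_1, ..., r_124 be the row sums and z = Σ r_i the total number of 1s. Each pair of columns can share at most one row with both entries 1 (else a 2×2 all-ones block appears), so Σ_i C(r_i, 2) ≤ C(155, 2) = 11935. By convexity Σ_i C(r_i, 2) ≥ 124·C(z/124, 2) = z(z − 124)/(2·124), giving z² − 124z − 124·155·154 ≤ 0 and hence z ≤ (1/2)[124 + √(15376 + 4·2959880)] = (1/2)[124 + √11854896] ≈ (1/2)(124 + 3443.094) = 1783.547.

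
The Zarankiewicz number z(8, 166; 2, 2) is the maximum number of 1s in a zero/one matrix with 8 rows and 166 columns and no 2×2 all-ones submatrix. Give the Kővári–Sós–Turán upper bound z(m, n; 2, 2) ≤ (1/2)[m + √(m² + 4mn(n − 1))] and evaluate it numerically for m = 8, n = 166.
z(8, 166; 2, 2) ≤ (1/2)[8 + √(8² + 4·8·166·165)] = (1/2)[8 + √876544] = 472.1196

Kővári–Sós–Turán: let r_1, ..., r_8 be the row sums and z = Σ r_i the total number of 1s. Each pair of columns can share at most one row with both entries 1 (else a 2×2 all-ones block appears), so Σ_i C(r_i, 2) ≤ C(166, 2) = 13695. By convexity Σ_i C(r_i, 2) ≥ 8·C(z/8, 2) = z(z − 8)/(2·8), giving z² − 8z − 8·166·165 ≤ 0 and hence z ≤ (1/2)[8 + √(64 + 4·219120)] = (1/2)[8 + √876544] ≈ (1/2)(8 + 936.2393) = 472.1196.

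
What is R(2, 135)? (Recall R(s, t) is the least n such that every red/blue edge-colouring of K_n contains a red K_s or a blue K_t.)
R(2, 135) = 135

R(2, k) = k for all k ≥ 2: in a 2-colouring of K_k, either some edge is red (a red K_2) or all edges are blue (a blue K_k). And K_{134} coloured all-blue has no blue K_135, so R(2, 135) > 134. Hence R(2, 135) = 135.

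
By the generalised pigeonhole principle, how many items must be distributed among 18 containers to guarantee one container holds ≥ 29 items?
n = (29 − 1)·18 + 1 = 505

By the generalised pigeonhole principle, to guarantee some box contains ≥ r objects we need more than (r − 1) · k objects total. Threshold: n = (r − 1) · k + 1. With r = 29 and k = 18: n = 28 · 18 + 1 = 504 + 1 = 505. For n = 504 = 28 · 18, we can put exactly 28 objects in every box, avoiding 29 in any single one — so 505 is tight.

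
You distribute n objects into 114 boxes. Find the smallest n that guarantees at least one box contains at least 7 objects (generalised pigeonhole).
n = (7 − 1)·114 + 1 = 685

By the generalised pigeonhole principle, to guarantee some box contains ≥ r objects we need more than (r − 1) · k objects total. Threshold: n = (r − 1) · k + 1. With r = 7 and k = 114: n = 6 · 114 + 1 = 684 + 1 = 685. For n = 684 = 6 · 114, we can put exactly 6 objects in every box, avoiding 7 in any single one — so 685 is tight.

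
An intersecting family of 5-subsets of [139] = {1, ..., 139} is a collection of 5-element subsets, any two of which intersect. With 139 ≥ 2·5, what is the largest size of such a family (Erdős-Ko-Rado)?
max |F| = C(138, 4) = 14463090

The Erdős-Ko-Rado theorem states: for n ≥ 2k, an intersecting family of k-subsets of an n-element set has size at most C(n − 1, k − 1), with equality for 'star' families {A ⊆ [n] : |A| = k, i ∈ A} (fix an element i). For n = 139, k = 5: C(138, 4) = 14463090.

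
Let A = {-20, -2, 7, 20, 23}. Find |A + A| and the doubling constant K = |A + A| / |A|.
K = |A + A| / |A| = 15/5 = 3

Enumerate A + A = {a + b : a, b ∈ A}. With |A| = 5, there are |A|^2 = 25 ordered sum pairs; collecting distinct values, A + A = {-40, -22, -13, -4, 0, 3, 5, 14, 18, 21, 27, 30, 40, 43, 46}, so |A + A| = 15. Thus K = 15/5 = 3. For comparison, the minimum possible |A + A| over all 5-element sets is 2·5 − 1 = 9 (so min K = 9/5), attained only by arithmetic progressions.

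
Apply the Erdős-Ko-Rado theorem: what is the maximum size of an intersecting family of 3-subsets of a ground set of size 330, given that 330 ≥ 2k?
max |F| = C(329, 2) = 53956

Erdős-Ko-Rado (1961): when n ≥ 2k, max |F| = C(n−1, k−1). The bound is attained by the star {A : i ∈ A} for any fixed i ∈ [n]. Here C(330−1, 3−1) = C(329, 2) = 53956.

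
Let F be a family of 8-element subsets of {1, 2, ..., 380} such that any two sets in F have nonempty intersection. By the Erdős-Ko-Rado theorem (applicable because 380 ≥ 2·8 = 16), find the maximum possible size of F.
max |F| = C(379, 7) = 210785809612950

Erdős-Ko-Rado (1961): when n ≥ 2k, max |F| = C(n−1, k−1). The bound is attained by the star {A : i ∈ A} for any fixed i ∈ [n]. Here C(380−1, 8−1) = C(379, 7) = 210785809612950.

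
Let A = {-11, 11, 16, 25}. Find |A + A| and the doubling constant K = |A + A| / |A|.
K = |A + A| / |A| = 10/4 = 5/2

Enumerate A + A = {a + b : a, b ∈ A}. With |A| = 4, there are |A|^2 = 16 ordered sum pairs; collecting distinct values, A + A = {-22, 0, 5, 14, 22, 27, 32, 36, 41, 50}, so |A + A| = 10. Thus K = 10/4 = 5/2. For comparison, the minimum possible |A + A| over all 4-element sets is 2·4 − 1 = 7 (so min K = 7/4), attained only by arithmetic progressions.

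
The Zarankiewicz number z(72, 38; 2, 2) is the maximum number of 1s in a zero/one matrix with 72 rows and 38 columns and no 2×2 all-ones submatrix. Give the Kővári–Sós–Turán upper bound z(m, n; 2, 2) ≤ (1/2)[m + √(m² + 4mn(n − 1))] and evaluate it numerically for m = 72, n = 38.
z(72, 38; 2, 2) ≤ (1/2)[72 + √(72² + 4·72·38·37)] = (1/2)[72 + √410112] = 356.1999

Kővári–Sós–Turán: let r_1, ..., r_72 be the row sums and z = Σ r_i the total number of 1s. Each pair of columns can share at most one row with both entries 1 (else a 2×2 all-ones block appears), so Σ_i C(r_i, 2) ≤ C(38, 2) = 703. By convexity Σ_i C(r_i, 2) ≥ 72·C(z/72, 2) = z(z − 72)/(2·72), giving z² − 72z − 72·38·37 ≤ 0 and hence z ≤ (1/2)[72 + √(5184 + 4·101232)] = (1/2)[72 + √410112] ≈ (1/2)(72 + 640.3999) = 356.1999.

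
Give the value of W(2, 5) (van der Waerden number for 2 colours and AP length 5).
W(2, 5) = 178

W(2, 5) = 178. The lower bound W(2, 5) > 177 comes from an explicit good 2-colouring of [1, 177]; the upper bound W(2, 5) ≤ 178 was verified by exhaustive search over 2-colourings of [1, 178].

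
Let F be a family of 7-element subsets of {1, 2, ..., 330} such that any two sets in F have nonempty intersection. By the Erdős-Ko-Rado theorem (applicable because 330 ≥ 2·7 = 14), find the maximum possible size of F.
max |F| = C(329, 6) = 1682406622260

Erdős-Ko-Rado (1961): when n ≥ 2k, max |F| = C(n−1, k−1). The bound is attained by the star {A : i ∈ A} for any fixed i ∈ [n]. Here C(330−1, 7−1) = C(329, 6) = 1682406622260.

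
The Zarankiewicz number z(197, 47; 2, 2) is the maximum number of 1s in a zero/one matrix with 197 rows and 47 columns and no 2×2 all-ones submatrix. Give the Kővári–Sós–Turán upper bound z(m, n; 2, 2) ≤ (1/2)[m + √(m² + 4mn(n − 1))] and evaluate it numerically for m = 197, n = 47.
z(197, 47; 2, 2) ≤ (1/2)[197 + √(197² + 4·197·47·46)] = (1/2)[197 + √1742465] = 758.5123

Kővári–Sós–Turán: let r_1, ..., r_197 be the row sums and z = Σ r_i the total number of 1s. Each pair of columns can share at most one row with both entries 1 (else a 2×2 all-ones block appears), so Σ_i C(r_i, 2) ≤ C(47, 2) = 1081. By convexity Σ_i C(r_i, 2) ≥ 197·C(z/197, 2) = z(z − 197)/(2·197), giving z² − 197z − 197·47·46 ≤ 0 and hence z ≤ (1/2)[197 + √(38809 + 4·425914)] = (1/2)[197 + √1742465] ≈ (1/2)(197 + 1320.0246) = 758.5123.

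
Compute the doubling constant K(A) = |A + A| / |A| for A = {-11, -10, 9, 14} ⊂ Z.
K = |A + A| / |A| = 10/4 = 5/2

Enumerate A + A = {a + b : a, b ∈ A}. With |A| = 4, there are |A|^2 = 16 ordered sum pairs; collecting distinct values, A + A = {-22, -21, -20, -2, -1, 3, 4, 18, 23, 28}, so |A + A| = 10. Thus K = 10/4 = 5/2. For comparison, the minimum possible |A + A| over all 4-element sets is 2·4 − 1 = 7 (so min K = 7/4), attained only by arithmetic progressions.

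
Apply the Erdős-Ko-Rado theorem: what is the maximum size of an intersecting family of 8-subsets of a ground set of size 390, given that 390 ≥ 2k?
max |F| = C(389, 7) = 253302681901632

Erdős-Ko-Rado (1961): when n ≥ 2k, max |F| = C(n−1, k−1). The bound is attained by the star {A : i ∈ A} for any fixed i ∈ [n]. Here C(390−1, 8−1) = C(389, 7) = 253302681901632.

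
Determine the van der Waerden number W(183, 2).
W(183, 2) = 183 + 1 = 184

A 2-term AP is any pair of integers, so a monochromatic 2-AP exists iff some colour is used at least twice. With 183 colours, the colouring i ↦ i on {1, ..., 183} uses each colour once, avoiding any monochromatic pair, so W(183, 2) > 183. For {1, ..., 184}, pigeonhole forces two integers of the same colour, which form a monochromatic 2-AP. Hence W(183, 2) = 184.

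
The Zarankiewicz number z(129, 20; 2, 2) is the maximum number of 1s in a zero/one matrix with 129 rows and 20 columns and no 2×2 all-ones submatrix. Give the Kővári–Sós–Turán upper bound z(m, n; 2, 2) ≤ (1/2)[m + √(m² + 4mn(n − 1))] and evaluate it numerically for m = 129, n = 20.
z(129, 20; 2, 2) ≤ (1/2)[129 + √(129² + 4·129·20·19)] = (1/2)[129 + √212721] = 295.1084

Kővári–Sós–Turán: let r_1, ..., r_129 be the row sums and z = Σ r_i the total number of 1s. Each pair of columns can share at most one row with both entries 1 (else a 2×2 all-ones block appears), so Σ_i C(r_i, 2) ≤ C(20, 2) = 190. By convexity Σ_i C(r_i, 2) ≥ 129·C(z/129, 2) = z(z − 129)/(2·129), giving z² − 129z − 129·20·19 ≤ 0 and hence z ≤ (1/2)[129 + √(16641 + 4·49020)] = (1/2)[129 + √212721] ≈ (1/2)(129 + 461.2169) = 295.1084.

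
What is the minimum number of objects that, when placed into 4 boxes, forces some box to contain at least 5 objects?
n = (5 − 1)·4 + 1 = 17

By the generalised pigeonhole principle, to guarantee some box contains ≥ r objects we need more than (r − 1) · k objects total. Threshold: n = (r − 1) · k + 1. With r = 5 and k = 4: n = 4 · 4 + 1 = 16 + 1 = 17. For n = 16 = 4 · 4, we can put exactly 4 objects in every box, avoiding 5 in any single one — so 17 is tight.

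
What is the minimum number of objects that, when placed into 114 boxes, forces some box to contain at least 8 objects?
n = (8 − 1)·114 + 1 = 799

By the generalised pigeonhole principle, to guarantee some box contains ≥ r objects we need more than (r − 1) · k objects total. Threshold: n = (r − 1) · k + 1. With r = 8 and k = 114: n = 7 · 114 + 1 = 798 + 1 = 799. For n = 798 = 7 · 114, we can put exactly 7 objects in every box, avoiding 8 in any single one — so 799 is tight.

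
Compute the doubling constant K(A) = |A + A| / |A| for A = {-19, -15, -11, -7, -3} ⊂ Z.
K = |A + A| / |A| = 9/5

Enumerate A + A = {a + b : a, b ∈ A}. With |A| = 5, there are |A|^2 = 25 ordered sum pairs; collecting distinct values, A + A = {-38, -34, -30, -26, -22, -18, -14, -10, -6}, so |A + A| = 9. Thus K = 9/5. Here |A + A| = 2|A| − 1 = 9, the minimum possible — so K = 9/5 is minimal, which holds iff A is an arithmetic progression.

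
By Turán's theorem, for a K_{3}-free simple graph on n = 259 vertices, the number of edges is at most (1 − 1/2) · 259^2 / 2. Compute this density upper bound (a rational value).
Turán density bound = (1/2) · 259^2/2 = 67081/4 ≈ 16770.25

Turán's theorem: ex(n, K_{r+1}) is achieved by the complete r-partite Turán graph T(n, r) with parts as balanced as possible, and is at most (1 − 1/r) · n^2/2. For r = 2, n = 259: the density bound is (1/2) · 67081/2 = 67081/4 ≈ 16770.25. The integer-valued extremum is e(T(259, 2)) = 16770, which is strictly less than the density bound 67081/4 since 2 ∤ 259 (the parts of T(259, 2) cannot all be equal).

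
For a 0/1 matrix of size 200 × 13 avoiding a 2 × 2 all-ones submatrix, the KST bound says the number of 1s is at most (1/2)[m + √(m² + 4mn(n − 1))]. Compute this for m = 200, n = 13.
z(200, 13; 2, 2) ≤ (1/2)[200 + √(200² + 4·200·13·12)] = (1/2)[200 + √164800] = 302.9778

Kővári–Sós–Turán: let r_1, ..., r_200 be the row sums and z = Σ r_i the total number of 1s. Each pair of columns can share at most one row with both entries 1 (else a 2×2 all-ones block appears), so Σ_i C(r_i, 2) ≤ C(13, 2) = 78. By convexity Σ_i C(r_i, 2) ≥ 200·C(z/200, 2) = z(z − 200)/(2·200), giving z² − 200z − 200·13·12 ≤ 0 and hence z ≤ (1/2)[200 + √(40000 + 4·31200)] = (1/2)[200 + √164800] ≈ (1/2)(200 + 405.9557) = 302.9778.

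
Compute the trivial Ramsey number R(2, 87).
R(2, 87) = 87

R(2, k) = k for all k ≥ 2: in a 2-colouring of K_k, either some edge is red (a red K_2) or all edges are blue (a blue K_k). And K_{86} coloured all-blue has no blue K_87, so R(2, 87) > 86. Hence R(2, 87) = 87.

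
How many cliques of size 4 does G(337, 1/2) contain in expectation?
E[# K_4] = C(337, 4) · (1/2)^C(4, 2) = 527897020 / 2^6 = 131974255/16 = 8248390.9375

For each 4-subset S of vertices (there are C(337, 4) = 527897020 such S), let X_S = 1 if S induces a K_4 (all C(4, 2) = 6 edges present). Then P(X_S = 1) = (1/2)^6 = 1/64. By linearity of expectation, E[# K_4] = C(337, 4) · (1/2)^6 = 527897020 / 64 = 131974255/16 = 8248390.9375.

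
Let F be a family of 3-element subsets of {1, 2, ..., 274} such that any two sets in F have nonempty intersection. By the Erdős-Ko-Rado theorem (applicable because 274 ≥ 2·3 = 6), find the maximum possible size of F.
max |F| = C(273, 2) = 37128

Erdős-Ko-Rado (1961): when n ≥ 2k, max |F| = C(n−1, k−1). The bound is attained by the star {A : i ∈ A} for any fixed i ∈ [n]. Here C(274−1, 3−1) = C(273, 2) = 37128.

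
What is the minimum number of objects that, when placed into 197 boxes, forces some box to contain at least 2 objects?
n = (2 − 1)·197 + 1 = 198

By the generalised pigeonhole principle, to guarantee some box contains ≥ r objects we need more than (r − 1) · k objects total. Threshold: n = (r − 1) · k + 1. With r = 2 and k = 197: n = 1 · 197 + 1 = 197 + 1 = 198. For n = 197 = 1 · 197, we can put exactly 1 objects in every box, avoiding 2 in any single one — so 198 is tight.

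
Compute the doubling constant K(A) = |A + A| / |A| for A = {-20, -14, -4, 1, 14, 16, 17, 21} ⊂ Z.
K = |A + A| / |A| = 33/8

Enumerate A + A = {a + b : a, b ∈ A}. With |A| = 8, there are |A|^2 = 64 ordered sum pairs; collecting distinct values, A + A = {-40, -34, -28, -24, -19, -18, -13, -8, -6, -4, -3, 0, 1, 2, 3, 7, 10, 12, 13, 15, 17, 18, 22, 28, 30, 31, 32, 33, 34, 35, 37, 38, 42}, so |A + A| = 33. Thus K = 33/8. For comparison, the minimum possible |A + A| over all 8-element sets is 2·8 − 1 = 15 (so min K = 15/8), attained only by arithmetic progressions.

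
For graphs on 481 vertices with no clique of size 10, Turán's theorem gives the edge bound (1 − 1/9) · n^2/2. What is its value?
Turán density bound = (8/9) · 481^2/2 = 925444/9 ≈ 102827.1111

Turán's theorem: ex(n, K_{r+1}) is achieved by the complete r-partite Turán graph T(n, r) with parts as balanced as possible, and is at most (1 − 1/r) · n^2/2. For r = 9, n = 481: the density bound is (8/9) · 231361/2 = 925444/9 ≈ 102827.1111. The integer-valued extremum is e(T(481, 9)) = 102826, which is strictly less than the density bound 925444/9 since 9 ∤ 481 (the parts of T(481, 9) cannot all be equal).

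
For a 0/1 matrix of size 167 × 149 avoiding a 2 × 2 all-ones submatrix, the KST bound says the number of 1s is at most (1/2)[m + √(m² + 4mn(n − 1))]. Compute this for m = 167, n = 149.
z(167, 149; 2, 2) ≤ (1/2)[167 + √(167² + 4·167·149·148)] = (1/2)[167 + √14758625] = 2004.3478

Kővári–Sós–Turán: let r_1, ..., r_167 be the row sums and z = Σ r_i the total number of 1s. Each pair of columns can share at most one row with both entries 1 (else a 2×2 all-ones block appears), so Σ_i C(r_i, 2) ≤ C(149, 2) = 11026. By convexity Σ_i C(r_i, 2) ≥ 167·C(z/167, 2) = z(z − 167)/(2·167), giving z² − 167z − 167·149·148 ≤ 0 and hence z ≤ (1/2)[167 + √(27889 + 4·3682684)] = (1/2)[167 + √14758625] ≈ (1/2)(167 + 3841.6956) = 2004.3478.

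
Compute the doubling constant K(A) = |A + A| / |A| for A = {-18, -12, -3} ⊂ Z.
K = |A + A| / |A| = 6/3 = 2

Enumerate A + A = {a + b : a, b ∈ A}. With |A| = 3, there are |A|^2 = 9 ordered sum pairs; collecting distinct values, A + A = {-36, -30, -24, -21, -15, -6}, so |A + A| = 6. Thus K = 6/3 = 2. For comparison, the minimum possible |A + A| over all 3-element sets is 2·3 − 1 = 5 (so min K = 5/3), attained only by arithmetic progressions.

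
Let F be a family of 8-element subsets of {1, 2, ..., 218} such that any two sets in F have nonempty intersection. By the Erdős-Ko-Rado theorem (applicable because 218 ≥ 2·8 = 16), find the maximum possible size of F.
max |F| = C(217, 7) = 4076928560988

The Erdős-Ko-Rado theorem states: for n ≥ 2k, an intersecting family of k-subsets of an n-element set has size at most C(n − 1, k − 1), with equality for 'star' families {A ⊆ [n] : |A| = k, i ∈ A} (fix an element i). For n = 218, k = 8: C(217, 7) = 4076928560988.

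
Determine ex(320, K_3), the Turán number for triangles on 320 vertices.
ex(320, K_3) = ⌊320^2/4⌋ = 25600

Mantel (1907): a triangle-free graph on n vertices has at most ⌊n^2/4⌋ edges, with equality for the complete bipartite graph K_{⌊n/2⌋, ⌈n/2⌉}. For n = 320: ⌊320^2/4⌋ = ⌊102400/4⌋ = 25600. The extremal graph is K_{160, 160}, which has 160·160 = 25600 edges.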